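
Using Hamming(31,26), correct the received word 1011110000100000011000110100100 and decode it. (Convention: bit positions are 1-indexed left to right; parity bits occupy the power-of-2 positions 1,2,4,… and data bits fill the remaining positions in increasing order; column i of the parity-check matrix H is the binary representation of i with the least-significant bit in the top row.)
Syndrome s = H · r^T (mod 2), r = 1011110000100000011000110100100:
  s[0] = (1010101010101010101010101010101)·(1011110000100000011000110100100) mod 2 = 1+0+1+0+1+0+0+0+0+0+1+0+0+0+0+0+0+0+1+0+0+0+1+0+0+0+0+0+1+0+0 mod 2 = 1
  s[1] = (0110011001100110011001100110011)·(1011110000100000011000110100100) mod 2 = 0+0+1+0+0+1+0+0+0+0+1+0+0+0+0+0+0+1+1+0+0+0+1+0+0+1+0+0+0+0+0 mod 2 = 1
  s[2] = (0001111000011110000111100001111)·(1011110000100000011000110100100) mod 2 = 0+0+0+1+1+1+0+0+0+0+0+0+0+0+0+0+0+0+0+0+0+0+1+0+0+0+0+0+1+0+0 mod 2 = 1
  s[3] = (0000000111111110000000011111111)·(1011110000100000011000110100100) mod 2 = 0+0+0+0+0+0+0+0+0+0+1+0+0+0+0+0+0+0+0+0+0+0+0+1+0+1+0+0+1+0+0 mod 2 = 0
  s[4] = (0000000000000001111111111111111)·(1011110000100000011000110100100) mod 2 = 0+0+0+0+0+0+0+0+0+0+0+0+0+0+0+0+0+1+1+0+0+0+1+1+0+1+0+0+1+0+0 mod 2 = 0
Syndrome = 11100
Column 7 of H equals this syndrome → error at bit 7 (1-indexed).
Flip bit 7: 1011110000100000011000110100100 → 1011111000100000011000110100100
Extract data bits at positions {3,5,6,7,9,10,11,12,13,14,15,17,18,19,20,21,22,23,24,25,26,27,28,29,30,31}: 11110010000011000110100100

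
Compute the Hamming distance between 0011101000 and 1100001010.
XOR = 1111100010, count of 1s = 6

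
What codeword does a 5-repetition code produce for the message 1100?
Repeat each bit 5× and concatenate:
1→11111  1→11111  0→00000  0→00000
Codeword = 11111111110000000000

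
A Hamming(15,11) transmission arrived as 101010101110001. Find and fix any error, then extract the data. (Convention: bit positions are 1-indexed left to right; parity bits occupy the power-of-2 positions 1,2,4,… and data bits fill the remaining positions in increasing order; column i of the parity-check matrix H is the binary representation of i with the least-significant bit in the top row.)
Syndrome s = H · r^T (mod 2), r = 101010101110001:
  s[0] = (101010101010101)·(101010101110001) mod 2 = 1+0+1+0+1+0+1+0+1+0+1+0+0+0+1 mod 2 = 1
  s[1] = (011001100110011)·(101010101110001) mod 2 = 0+0+1+0+0+0+1+0+0+1+1+0+0+0+1 mod 2 = 1
  s[2] = (000111100001111)·(101010101110001) mod 2 = 0+0+0+0+1+0+1+0+0+0+0+0+0+0+1 mod 2 = 1
  s[3] = (000000011111111)·(101010101110001) mod 2 = 0+0+0+0+0+0+0+0+1+1+1+0+0+0+1 mod 2 = 0
Syndrome = 1110
Column 7 of H equals this syndrome → error at bit 7 (1-indexed).
Flip bit 7: 101010101110001 → 101010001110001
Extract data bits at positions {3,5,6,7,9,10,11,12,13,14,15}: 11001110001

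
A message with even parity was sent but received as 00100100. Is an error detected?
Sum of received bits: 0+0+1+0+0+1+0+0 = 2; 2 mod 2 = 0. Result is 0 → no error detected.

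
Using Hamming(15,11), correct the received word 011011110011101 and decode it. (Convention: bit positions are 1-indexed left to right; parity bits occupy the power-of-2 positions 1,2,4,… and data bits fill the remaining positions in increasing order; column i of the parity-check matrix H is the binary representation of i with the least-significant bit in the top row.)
Syndrome s = H · r^T (mod 2), r = 011011110011101:
  s[0] = (101010101010101)·(011011110011101) mod 2 = 0+0+1+0+1+0+1+0+0+0+1+0+1+0+1 mod 2 = 0
  s[1] = (011001100110011)·(011011110011101) mod 2 = 0+1+1+0+0+1+1+0+0+0+1+0+0+0+1 mod 2 = 0
  s[2] = (000111100001111)·(011011110011101) mod 2 = 0+0+0+0+1+1+1+0+0+0+0+1+1+0+1 mod 2 = 0
  s[3] = (000000011111111)·(011011110011101) mod 2 = 0+0+0+0+0+0+0+1+0+0+1+1+1+0+1 mod 2 = 1
Syndrome = 0001
Column 8 of H equals this syndrome → error at bit 8 (1-indexed).
Flip bit 8: 011011110011101 → 011011100011101
Extract data bits at positions {3,5,6,7,9,10,11,12,13,14,15}: 11110011101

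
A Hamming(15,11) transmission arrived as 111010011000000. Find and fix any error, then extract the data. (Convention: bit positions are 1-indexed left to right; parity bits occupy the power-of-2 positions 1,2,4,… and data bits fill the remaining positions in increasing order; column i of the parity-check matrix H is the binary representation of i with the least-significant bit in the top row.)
Syndrome s = H · r^T (mod 2), r = 111010011000000:
  s[0] = (101010101010101)·(111010011000000) mod 2 = 1+0+1+0+1+0+0+0+1+0+0+0+0+0+0 mod 2 = 0
  s[1] = (011001100110011)·(111010011000000) mod 2 = 0+1+1+0+0+0+0+0+0+0+0+0+0+0+0 mod 2 = 0
  s[2] = (000111100001111)·(111010011000000) mod 2 = 0+0+0+0+1+0+0+0+0+0+0+0+0+0+0 mod 2 = 1
  s[3] = (000000011111111)·(111010011000000) mod 2 = 0+0+0+0+0+0+0+1+1+0+0+0+0+0+0 mod 2 = 0
Syndrome = 0010
Column 4 of H equals this syndrome → error at bit 4 (1-indexed).
Flip bit 4: 111010011000000 → 111110011000000
Extract data bits at positions {3,5,6,7,9,10,11,12,13,14,15}: 11001000000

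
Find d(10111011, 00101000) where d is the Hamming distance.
XOR = 10010011, count of 1s = 4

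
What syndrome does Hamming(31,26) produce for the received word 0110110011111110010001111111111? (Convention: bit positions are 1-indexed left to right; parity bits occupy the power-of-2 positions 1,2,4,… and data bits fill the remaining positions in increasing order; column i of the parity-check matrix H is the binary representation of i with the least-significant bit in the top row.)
Syndrome s = H · r^T (mod 2), r = 0110110011111110010001111111111:
  s[0] = (1010101010101010101010101010101)·(0110110011111110010001111111111) mod 2 = 0+0+1+0+1+0+0+0+1+0+1+0+1+0+1+0+0+0+0+0+0+0+1+0+1+0+1+0+1+0+1 mod 2 = 1
  s[1] = (0110011001100110011001100110011)·(0110110011111110010001111111111) mod 2 = 0+1+1+0+0+1+0+0+0+1+1+0+0+1+1+0+0+1+0+0+0+1+1+0+0+1+1+0+0+1+1 mod 2 = 0
  s[2] = (0001111000011110000111100001111)·(0110110011111110010001111111111) mod 2 = 0+0+0+0+1+1+0+0+0+0+0+1+1+1+1+0+0+0+0+0+0+1+1+0+0+0+0+1+1+1+1 mod 2 = 0
  s[3] = (0000000111111110000000011111111)·(0110110011111110010001111111111) mod 2 = 0+0+0+0+0+0+0+0+1+1+1+1+1+1+1+0+0+0+0+0+0+0+0+1+1+1+1+1+1+1+1 mod 2 = 1
  s[4] = (0000000000000001111111111111111)·(0110110011111110010001111111111) mod 2 = 0+0+0+0+0+0+0+0+0+0+0+0+0+0+0+0+0+1+0+0+0+1+1+1+1+1+1+1+1+1+1 mod 2 = 1
Syndrome = 10011
Non-zero syndrome: error at position 25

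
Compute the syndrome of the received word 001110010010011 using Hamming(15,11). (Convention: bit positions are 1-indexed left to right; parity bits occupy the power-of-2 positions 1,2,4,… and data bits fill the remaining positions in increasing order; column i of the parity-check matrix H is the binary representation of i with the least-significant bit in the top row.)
Syndrome s = H · r^T (mod 2), r = 001110010010011:
  s[0] = (101010101010101)·(001110010010011) mod 2 = 0+0+1+0+1+0+0+0+0+0+1+0+0+0+1 mod 2 = 0
  s[1] = (011001100110011)·(001110010010011) mod 2 = 0+0+1+0+0+0+0+0+0+0+1+0+0+1+1 mod 2 = 0
  s[2] = (000111100001111)·(001110010010011) mod 2 = 0+0+0+1+1+0+0+0+0+0+0+0+0+1+1 mod 2 = 0
  s[3] = (000000011111111)·(001110010010011) mod 2 = 0+0+0+0+0+0+0+1+0+0+1+0+0+1+1 mod 2 = 0
Syndrome = 0000
s = 0: no error detected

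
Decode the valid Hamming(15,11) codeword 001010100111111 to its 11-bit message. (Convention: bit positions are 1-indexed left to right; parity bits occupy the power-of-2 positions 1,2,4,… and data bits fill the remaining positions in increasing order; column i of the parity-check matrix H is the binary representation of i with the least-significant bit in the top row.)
Parity bits occupy power-of-2 positions; data bits are at positions {3,5,6,7,9,10,11,12,13,14,15} (1-indexed).
Extract: c[3]=1 c[5]=1 c[6]=0 c[7]=1 c[9]=0 c[10]=1 c[11]=1 c[12]=1 c[13]=1 c[14]=1 c[15]=1
Data = 11010111111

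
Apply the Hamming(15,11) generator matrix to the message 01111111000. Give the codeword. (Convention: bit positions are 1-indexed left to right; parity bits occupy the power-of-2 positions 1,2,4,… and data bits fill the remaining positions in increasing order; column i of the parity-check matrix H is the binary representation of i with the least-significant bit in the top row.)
Codeword c = d · G (mod 2), d = 01111111000:
  c[0] = d·G[:,0] = (01111111000)·(11011010101) mod 2 = 0+1+0+1+1+0+1+0+0+0+0 mod 2 = 0
  c[1] = d·G[:,1] = (01111111000)·(10110110011) mod 2 = 0+0+1+1+0+1+1+0+0+0+0 mod 2 = 0
  c[2] = d·G[:,2] = (01111111000)·(10000000000) mod 2 = 0+0+0+0+0+0+0+0+0+0+0 mod 2 = 0
  c[3] = d·G[:,3] = (01111111000)·(01110001111) mod 2 = 0+1+1+1+0+0+0+1+0+0+0 mod 2 = 0
  c[4] = d·G[:,4] = (01111111000)·(01000000000) mod 2 = 0+1+0+0+0+0+0+0+0+0+0 mod 2 = 1
  c[5] = d·G[:,5] = (01111111000)·(00100000000) mod 2 = 0+0+1+0+0+0+0+0+0+0+0 mod 2 = 1
  c[6] = d·G[:,6] = (01111111000)·(00010000000) mod 2 = 0+0+0+1+0+0+0+0+0+0+0 mod 2 = 1
  c[7] = d·G[:,7] = (01111111000)·(00001111111) mod 2 = 0+0+0+0+1+1+1+1+0+0+0 mod 2 = 0
  c[8] = d·G[:,8] = (01111111000)·(00001000000) mod 2 = 0+0+0+0+1+0+0+0+0+0+0 mod 2 = 1
  c[9] = d·G[:,9] = (01111111000)·(00000100000) mod 2 = 0+0+0+0+0+1+0+0+0+0+0 mod 2 = 1
  c[10] = d·G[:,10] = (01111111000)·(00000010000) mod 2 = 0+0+0+0+0+0+1+0+0+0+0 mod 2 = 1
  c[11] = d·G[:,11] = (01111111000)·(00000001000) mod 2 = 0+0+0+0+0+0+0+1+0+0+0 mod 2 = 1
  c[12] = d·G[:,12] = (01111111000)·(00000000100) mod 2 = 0+0+0+0+0+0+0+0+0+0+0 mod 2 = 0
  c[13] = d·G[:,13] = (01111111000)·(00000000010) mod 2 = 0+0+0+0+0+0+0+0+0+0+0 mod 2 = 0
  c[14] = d·G[:,14] = (01111111000)·(00000000001) mod 2 = 0+0+0+0+0+0+0+0+0+0+0 mod 2 = 0
Codeword = 000011101111000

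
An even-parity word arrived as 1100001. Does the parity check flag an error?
Sum of received bits: 1+1+0+0+0+0+1 = 3; 3 mod 2 = 1. Result is 1 ≠ 0 → error detected.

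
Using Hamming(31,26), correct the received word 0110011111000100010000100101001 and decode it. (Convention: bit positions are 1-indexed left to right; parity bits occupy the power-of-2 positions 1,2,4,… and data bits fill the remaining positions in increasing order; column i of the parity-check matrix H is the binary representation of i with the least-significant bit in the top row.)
Syndrome s = H · r^T (mod 2), r = 0110011111000100010000100101001:
  s[0] = (1010101010101010101010101010101)·(0110011111000100010000100101001) mod 2 = 0+0+1+0+0+0+1+0+1+0+0+0+0+0+0+0+0+0+0+0+0+0+1+0+0+0+0+0+0+0+1 mod 2 = 1
  s[1] = (0110011001100110011001100110011)·(0110011111000100010000100101001) mod 2 = 0+1+1+0+0+1+1+0+0+1+0+0+0+1+0+0+0+1+0+0+0+0+1+0+0+1+0+0+0+0+1 mod 2 = 0
  s[2] = (0001111000011110000111100001111)·(0110011111000100010000100101001) mod 2 = 0+0+0+0+0+1+1+0+0+0+0+0+0+1+0+0+0+0+0+0+0+0+1+0+0+0+0+1+0+0+1 mod 2 = 0
  s[3] = (0000000111111110000000011111111)·(0110011111000100010000100101001) mod 2 = 0+0+0+0+0+0+0+1+1+1+0+0+0+1+0+0+0+0+0+0+0+0+0+0+0+1+0+1+0+0+1 mod 2 = 1
  s[4] = (0000000000000001111111111111111)·(0110011111000100010000100101001) mod 2 = 0+0+0+0+0+0+0+0+0+0+0+0+0+0+0+0+0+1+0+0+0+0+1+0+0+1+0+1+0+0+1 mod 2 = 1
Syndrome = 10011
Column 25 of H equals this syndrome → error at bit 25 (1-indexed).
Flip bit 25: 0110011111000100010000100101001 → 0110011111000100010000101101001
Extract data bits at positions {3,5,6,7,9,10,11,12,13,14,15,17,18,19,20,21,22,23,24,25,26,27,28,29,30,31}: 10111100010010000101101001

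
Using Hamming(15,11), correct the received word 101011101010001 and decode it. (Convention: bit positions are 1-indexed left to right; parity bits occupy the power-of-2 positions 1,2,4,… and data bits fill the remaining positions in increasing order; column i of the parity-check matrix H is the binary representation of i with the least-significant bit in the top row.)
Syndrome s = H · r^T (mod 2), r = 101011101010001:
  s[0] = (101010101010101)·(101011101010001) mod 2 = 1+0+1+0+1+0+1+0+1+0+1+0+0+0+1 mod 2 = 1
  s[1] = (011001100110011)·(101011101010001) mod 2 = 0+0+1+0+0+1+1+0+0+0+1+0+0+0+1 mod 2 = 1
  s[2] = (000111100001111)·(101011101010001) mod 2 = 0+0+0+0+1+1+1+0+0+0+0+0+0+0+1 mod 2 = 0
  s[3] = (000000011111111)·(101011101010001) mod 2 = 0+0+0+0+0+0+0+0+1+0+1+0+0+0+1 mod 2 = 1
Syndrome = 1101
Column 11 of H equals this syndrome → error at bit 11 (1-indexed).
Flip bit 11: 101011101010001 → 101011101000001
Extract data bits at positions {3,5,6,7,9,10,11,12,13,14,15}: 11111000001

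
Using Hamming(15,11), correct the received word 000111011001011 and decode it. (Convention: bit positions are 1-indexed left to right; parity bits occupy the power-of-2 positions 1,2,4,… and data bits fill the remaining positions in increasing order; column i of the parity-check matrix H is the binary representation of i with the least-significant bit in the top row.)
Syndrome s = H · r^T (mod 2), r = 000111011001011:
  s[0] = (101010101010101)·(000111011001011) mod 2 = 0+0+0+0+1+0+0+0+1+0+0+0+0+0+1 mod 2 = 1
  s[1] = (011001100110011)·(000111011001011) mod 2 = 0+0+0+0+0+1+0+0+0+0+0+0+0+1+1 mod 2 = 1
  s[2] = (000111100001111)·(000111011001011) mod 2 = 0+0+0+1+1+1+0+0+0+0+0+1+0+1+1 mod 2 = 0
  s[3] = (000000011111111)·(000111011001011) mod 2 = 0+0+0+0+0+0+0+1+1+0+0+1+0+1+1 mod 2 = 1
Syndrome = 1101
Column 11 of H equals this syndrome → error at bit 11 (1-indexed).
Flip bit 11: 000111011001011 → 000111011011011
Extract data bits at positions {3,5,6,7,9,10,11,12,13,14,15}: 01101011011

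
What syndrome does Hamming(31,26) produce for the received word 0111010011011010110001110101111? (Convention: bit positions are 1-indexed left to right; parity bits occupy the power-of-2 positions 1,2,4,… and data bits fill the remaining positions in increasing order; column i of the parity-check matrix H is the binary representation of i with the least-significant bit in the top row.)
Syndrome s = H · r^T (mod 2), r = 0111010011011010110001110101111:
  s[0] = (1010101010101010101010101010101)·(0111010011011010110001110101111) mod 2 = 0+0+1+0+0+0+0+0+1+0+0+0+1+0+1+0+1+0+0+0+0+0+1+0+0+0+0+0+1+0+1 mod 2 = 0
  s[1] = (0110011001100110011001100110011)·(0111010011011010110001110101111) mod 2 = 0+1+1+0+0+1+0+0+0+1+0+0+0+0+1+0+0+1+0+0+0+1+1+0+0+1+0+0+0+1+1 mod 2 = 1
  s[2] = (0001111000011110000111100001111)·(0111010011011010110001110101111) mod 2 = 0+0+0+1+0+1+0+0+0+0+0+1+1+0+1+0+0+0+0+0+0+1+1+0+0+0+0+1+1+1+1 mod 2 = 1
  s[3] = (0000000111111110000000011111111)·(0111010011011010110001110101111) mod 2 = 0+0+0+0+0+0+0+0+1+1+0+1+1+0+1+0+0+0+0+0+0+0+0+1+0+1+0+1+1+1+1 mod 2 = 1
  s[4] = (0000000000000001111111111111111)·(0111010011011010110001110101111) mod 2 = 0+0+0+0+0+0+0+0+0+0+0+0+0+0+0+0+1+1+0+0+0+1+1+1+0+1+0+1+1+1+1 mod 2 = 0
Syndrome = 01110
Non-zero syndrome: error at position 14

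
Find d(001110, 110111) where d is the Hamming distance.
XOR = 111001, count of 1s = 4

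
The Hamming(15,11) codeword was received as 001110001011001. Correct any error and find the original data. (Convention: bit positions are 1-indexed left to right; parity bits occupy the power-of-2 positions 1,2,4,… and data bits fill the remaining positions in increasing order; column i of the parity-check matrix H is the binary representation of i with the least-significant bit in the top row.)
Syndrome s = H · r^T (mod 2), r = 001110001011001:
  s[0] = (101010101010101)·(001110001011001) mod 2 = 0+0+1+0+1+0+0+0+1+0+1+0+0+0+1 mod 2 = 1
  s[1] = (011001100110011)·(001110001011001) mod 2 = 0+0+1+0+0+0+0+0+0+0+1+0+0+0+1 mod 2 = 1
  s[2] = (000111100001111)·(001110001011001) mod 2 = 0+0+0+1+1+0+0+0+0+0+0+1+0+0+1 mod 2 = 0
  s[3] = (000000011111111)·(001110001011001) mod 2 = 0+0+0+0+0+0+0+0+1+0+1+1+0+0+1 mod 2 = 0
Syndrome = 1100
Column 3 of H equals this syndrome → error at bit 3 (1-indexed).
Flip bit 3: 001110001011001 → 000110001011001
Extract data bits at positions {3,5,6,7,9,10,11,12,13,14,15}: 01001011001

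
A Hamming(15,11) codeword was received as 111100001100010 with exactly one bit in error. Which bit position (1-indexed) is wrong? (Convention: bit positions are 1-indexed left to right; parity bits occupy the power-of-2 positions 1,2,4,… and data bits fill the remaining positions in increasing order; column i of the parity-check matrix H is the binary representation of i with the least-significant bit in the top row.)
Syndrome s = H · r^T (mod 2), r = 111100001100010:
  s[0] = (101010101010101)·(111100001100010) mod 2 = 1+0+1+0+0+0+0+0+1+0+0+0+0+0+0 mod 2 = 1
  s[1] = (011001100110011)·(111100001100010) mod 2 = 0+1+1+0+0+0+0+0+0+1+0+0+0+1+0 mod 2 = 0
  s[2] = (000111100001111)·(111100001100010) mod 2 = 0+0+0+1+0+0+0+0+0+0+0+0+0+1+0 mod 2 = 0
  s[3] = (000000011111111)·(111100001100010) mod 2 = 0+0+0+0+0+0+0+0+1+1+0+0+0+1+0 mod 2 = 1
Syndrome = 1001
Column i of H is the binary representation of i, so the syndrome is the binary index of the flipped bit.
Read s = 1001 with s[0] as LSB: 1·2^0 + 0·2^1 + 0·2^2 + 1·2^3 = 9.
Error is at bit position 9.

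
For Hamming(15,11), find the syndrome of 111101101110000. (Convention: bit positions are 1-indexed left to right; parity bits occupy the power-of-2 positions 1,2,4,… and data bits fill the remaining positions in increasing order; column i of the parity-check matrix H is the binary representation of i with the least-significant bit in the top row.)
Syndrome s = H · r^T (mod 2), r = 111101101110000:
  s[0] = (101010101010101)·(111101101110000) mod 2 = 1+0+1+0+0+0+1+0+1+0+1+0+0+0+0 mod 2 = 1
  s[1] = (011001100110011)·(111101101110000) mod 2 = 0+1+1+0+0+1+1+0+0+1+1+0+0+0+0 mod 2 = 0
  s[2] = (000111100001111)·(111101101110000) mod 2 = 0+0+0+1+0+1+1+0+0+0+0+0+0+0+0 mod 2 = 1
  s[3] = (000000011111111)·(111101101110000) mod 2 = 0+0+0+0+0+0+0+0+1+1+1+0+0+0+0 mod 2 = 1
Syndrome = 1011
Non-zero syndrome: error at position 13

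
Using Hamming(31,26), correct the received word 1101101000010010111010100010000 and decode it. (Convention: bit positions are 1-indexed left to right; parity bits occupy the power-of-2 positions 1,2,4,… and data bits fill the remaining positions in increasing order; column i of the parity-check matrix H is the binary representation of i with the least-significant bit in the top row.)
Syndrome s = H · r^T (mod 2), r = 1101101000010010111010100010000:
  s[0] = (1010101010101010101010101010101)·(1101101000010010111010100010000) mod 2 = 1+0+0+0+1+0+1+0+0+0+0+0+0+0+1+0+1+0+1+0+1+0+1+0+0+0+1+0+0+0+0 mod 2 = 1
  s[1] = (0110011001100110011001100110011)·(1101101000010010111010100010000) mod 2 = 0+1+0+0+0+0+1+0+0+0+0+0+0+0+1+0+0+1+1+0+0+0+1+0+0+0+1+0+0+0+0 mod 2 = 1
  s[2] = (0001111000011110000111100001111)·(1101101000010010111010100010000) mod 2 = 0+0+0+1+1+0+1+0+0+0+0+1+0+0+1+0+0+0+0+0+1+0+1+0+0+0+0+0+0+0+0 mod 2 = 1
  s[3] = (0000000111111110000000011111111)·(1101101000010010111010100010000) mod 2 = 0+0+0+0+0+0+0+0+0+0+0+1+0+0+1+0+0+0+0+0+0+0+0+0+0+0+1+0+0+0+0 mod 2 = 1
  s[4] = (0000000000000001111111111111111)·(1101101000010010111010100010000) mod 2 = 0+0+0+0+0+0+0+0+0+0+0+0+0+0+0+0+1+1+1+0+1+0+1+0+0+0+1+0+0+0+0 mod 2 = 0
Syndrome = 11110
Column 15 of H equals this syndrome → error at bit 15 (1-indexed).
Flip bit 15: 1101101000010010111010100010000 → 1101101000010000111010100010000
Extract data bits at positions {3,5,6,7,9,10,11,12,13,14,15,17,18,19,20,21,22,23,24,25,26,27,28,29,30,31}: 01010001000111010100010000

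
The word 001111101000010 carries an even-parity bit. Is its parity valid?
Sum of all bits: 0+0+1+1+1+1+1+0+1+0+0+0+0+1+0 = 7; 7 mod 2 = 1. Result is 1 → parity error detected.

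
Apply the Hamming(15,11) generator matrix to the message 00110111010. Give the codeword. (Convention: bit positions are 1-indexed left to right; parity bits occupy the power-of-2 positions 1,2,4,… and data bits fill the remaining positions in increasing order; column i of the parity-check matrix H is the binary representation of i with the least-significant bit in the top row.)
Codeword c = d · G (mod 2), d = 00110111010:
  c[0] = d·G[:,0] = (00110111010)·(11011010101) mod 2 = 0+0+0+1+0+0+1+0+0+0+0 mod 2 = 0
  c[1] = d·G[:,1] = (00110111010)·(10110110011) mod 2 = 0+0+1+1+0+1+1+0+0+1+0 mod 2 = 1
  c[2] = d·G[:,2] = (00110111010)·(10000000000) mod 2 = 0+0+0+0+0+0+0+0+0+0+0 mod 2 = 0
  c[3] = d·G[:,3] = (00110111010)·(01110001111) mod 2 = 0+0+1+1+0+0+0+1+0+1+0 mod 2 = 0
  c[4] = d·G[:,4] = (00110111010)·(01000000000) mod 2 = 0+0+0+0+0+0+0+0+0+0+0 mod 2 = 0
  c[5] = d·G[:,5] = (00110111010)·(00100000000) mod 2 = 0+0+1+0+0+0+0+0+0+0+0 mod 2 = 1
  c[6] = d·G[:,6] = (00110111010)·(00010000000) mod 2 = 0+0+0+1+0+0+0+0+0+0+0 mod 2 = 1
  c[7] = d·G[:,7] = (00110111010)·(00001111111) mod 2 = 0+0+0+0+0+1+1+1+0+1+0 mod 2 = 0
  c[8] = d·G[:,8] = (00110111010)·(00001000000) mod 2 = 0+0+0+0+0+0+0+0+0+0+0 mod 2 = 0
  c[9] = d·G[:,9] = (00110111010)·(00000100000) mod 2 = 0+0+0+0+0+1+0+0+0+0+0 mod 2 = 1
  c[10] = d·G[:,10] = (00110111010)·(00000010000) mod 2 = 0+0+0+0+0+0+1+0+0+0+0 mod 2 = 1
  c[11] = d·G[:,11] = (00110111010)·(00000001000) mod 2 = 0+0+0+0+0+0+0+1+0+0+0 mod 2 = 1
  c[12] = d·G[:,12] = (00110111010)·(00000000100) mod 2 = 0+0+0+0+0+0+0+0+0+0+0 mod 2 = 0
  c[13] = d·G[:,13] = (00110111010)·(00000000010) mod 2 = 0+0+0+0+0+0+0+0+0+1+0 mod 2 = 1
  c[14] = d·G[:,14] = (00110111010)·(00000000001) mod 2 = 0+0+0+0+0+0+0+0+0+0+0 mod 2 = 0
Codeword = 010001100111010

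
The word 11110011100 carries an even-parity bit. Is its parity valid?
Sum of all bits: 1+1+1+1+0+0+1+1+1+0+0 = 7; 7 mod 2 = 1. Result is 1 → parity error detected.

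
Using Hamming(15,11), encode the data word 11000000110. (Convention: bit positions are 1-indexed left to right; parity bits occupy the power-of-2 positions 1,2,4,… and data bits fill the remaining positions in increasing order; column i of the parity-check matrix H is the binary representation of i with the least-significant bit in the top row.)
Codeword c = d · G (mod 2), d = 11000000110:
  c[0] = d·G[:,0] = (11000000110)·(11011010101) mod 2 = 1+1+0+0+0+0+0+0+1+0+0 mod 2 = 1
  c[1] = d·G[:,1] = (11000000110)·(10110110011) mod 2 = 1+0+0+0+0+0+0+0+0+1+0 mod 2 = 0
  c[2] = d·G[:,2] = (11000000110)·(10000000000) mod 2 = 1+0+0+0+0+0+0+0+0+0+0 mod 2 = 1
  c[3] = d·G[:,3] = (11000000110)·(01110001111) mod 2 = 0+1+0+0+0+0+0+0+1+1+0 mod 2 = 1
  c[4] = d·G[:,4] = (11000000110)·(01000000000) mod 2 = 0+1+0+0+0+0+0+0+0+0+0 mod 2 = 1
  c[5] = d·G[:,5] = (11000000110)·(00100000000) mod 2 = 0+0+0+0+0+0+0+0+0+0+0 mod 2 = 0
  c[6] = d·G[:,6] = (11000000110)·(00010000000) mod 2 = 0+0+0+0+0+0+0+0+0+0+0 mod 2 = 0
  c[7] = d·G[:,7] = (11000000110)·(00001111111) mod 2 = 0+0+0+0+0+0+0+0+1+1+0 mod 2 = 0
  c[8] = d·G[:,8] = (11000000110)·(00001000000) mod 2 = 0+0+0+0+0+0+0+0+0+0+0 mod 2 = 0
  c[9] = d·G[:,9] = (11000000110)·(00000100000) mod 2 = 0+0+0+0+0+0+0+0+0+0+0 mod 2 = 0
  c[10] = d·G[:,10] = (11000000110)·(00000010000) mod 2 = 0+0+0+0+0+0+0+0+0+0+0 mod 2 = 0
  c[11] = d·G[:,11] = (11000000110)·(00000001000) mod 2 = 0+0+0+0+0+0+0+0+0+0+0 mod 2 = 0
  c[12] = d·G[:,12] = (11000000110)·(00000000100) mod 2 = 0+0+0+0+0+0+0+0+1+0+0 mod 2 = 1
  c[13] = d·G[:,13] = (11000000110)·(00000000010) mod 2 = 0+0+0+0+0+0+0+0+0+1+0 mod 2 = 1
  c[14] = d·G[:,14] = (11000000110)·(00000000001) mod 2 = 0+0+0+0+0+0+0+0+0+0+0 mod 2 = 0
Codeword = 101110000000110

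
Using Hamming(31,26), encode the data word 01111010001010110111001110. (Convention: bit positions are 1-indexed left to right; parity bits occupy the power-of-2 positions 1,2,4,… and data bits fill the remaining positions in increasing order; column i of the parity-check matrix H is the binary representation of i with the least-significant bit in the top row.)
Codeword c = d · G (mod 2), d = 01111010001010110111001110:
  c[0] = d·G[:,0] = (01111010001010110111001110)·(11011010101101010101010101) mod 2 = 0+1+0+1+1+0+1+0+0+0+1+0+0+0+0+1+0+1+0+1+0+0+0+1+0+0 mod 2 = 1
  c[1] = d·G[:,1] = (01111010001010110111001110)·(10110110011011001100110011) mod 2 = 0+0+1+1+0+0+1+0+0+0+1+0+1+0+0+0+0+1+0+0+0+0+0+0+1+0 mod 2 = 1
  c[2] = d·G[:,2] = (01111010001010110111001110)·(10000000000000000000000000) mod 2 = 0+0+0+0+0+0+0+0+0+0+0+0+0+0+0+0+0+0+0+0+0+0+0+0+0+0 mod 2 = 0
  c[3] = d·G[:,3] = (01111010001010110111001110)·(01110001111000111100001111) mod 2 = 0+1+1+1+0+0+0+0+0+0+1+0+0+0+1+1+0+1+0+0+0+0+1+1+1+0 mod 2 = 0
  c[4] = d·G[:,4] = (01111010001010110111001110)·(01000000000000000000000000) mod 2 = 0+1+0+0+0+0+0+0+0+0+0+0+0+0+0+0+0+0+0+0+0+0+0+0+0+0 mod 2 = 1
  c[5] = d·G[:,5] = (01111010001010110111001110)·(00100000000000000000000000) mod 2 = 0+0+1+0+0+0+0+0+0+0+0+0+0+0+0+0+0+0+0+0+0+0+0+0+0+0 mod 2 = 1
  c[6] = d·G[:,6] = (01111010001010110111001110)·(00010000000000000000000000) mod 2 = 0+0+0+1+0+0+0+0+0+0+0+0+0+0+0+0+0+0+0+0+0+0+0+0+0+0 mod 2 = 1
  c[7] = d·G[:,7] = (01111010001010110111001110)·(00001111111000000011111111) mod 2 = 0+0+0+0+1+0+1+0+0+0+1+0+0+0+0+0+0+0+1+1+0+0+1+1+1+0 mod 2 = 0
  c[8] = d·G[:,8] = (01111010001010110111001110)·(00001000000000000000000000) mod 2 = 0+0+0+0+1+0+0+0+0+0+0+0+0+0+0+0+0+0+0+0+0+0+0+0+0+0 mod 2 = 1
  c[9] = d·G[:,9] = (01111010001010110111001110)·(00000100000000000000000000) mod 2 = 0+0+0+0+0+0+0+0+0+0+0+0+0+0+0+0+0+0+0+0+0+0+0+0+0+0 mod 2 = 0
  c[10] = d·G[:,10] = (01111010001010110111001110)·(00000010000000000000000000) mod 2 = 0+0+0+0+0+0+1+0+0+0+0+0+0+0+0+0+0+0+0+0+0+0+0+0+0+0 mod 2 = 1
  c[11] = d·G[:,11] = (01111010001010110111001110)·(00000001000000000000000000) mod 2 = 0+0+0+0+0+0+0+0+0+0+0+0+0+0+0+0+0+0+0+0+0+0+0+0+0+0 mod 2 = 0
  c[12] = d·G[:,12] = (01111010001010110111001110)·(00000000100000000000000000) mod 2 = 0+0+0+0+0+0+0+0+0+0+0+0+0+0+0+0+0+0+0+0+0+0+0+0+0+0 mod 2 = 0
  c[13] = d·G[:,13] = (01111010001010110111001110)·(00000000010000000000000000) mod 2 = 0+0+0+0+0+0+0+0+0+0+0+0+0+0+0+0+0+0+0+0+0+0+0+0+0+0 mod 2 = 0
  c[14] = d·G[:,14] = (01111010001010110111001110)·(00000000001000000000000000) mod 2 = 0+0+0+0+0+0+0+0+0+0+1+0+0+0+0+0+0+0+0+0+0+0+0+0+0+0 mod 2 = 1
  c[15] = d·G[:,15] = (01111010001010110111001110)·(00000000000111111111111111) mod 2 = 0+0+0+0+0+0+0+0+0+0+0+0+1+0+1+1+0+1+1+1+0+0+1+1+1+0 mod 2 = 1
  c[16] = d·G[:,16] = (01111010001010110111001110)·(00000000000100000000000000) mod 2 = 0+0+0+0+0+0+0+0+0+0+0+0+0+0+0+0+0+0+0+0+0+0+0+0+0+0 mod 2 = 0
  c[17] = d·G[:,17] = (01111010001010110111001110)·(00000000000010000000000000) mod 2 = 0+0+0+0+0+0+0+0+0+0+0+0+1+0+0+0+0+0+0+0+0+0+0+0+0+0 mod 2 = 1
  c[18] = d·G[:,18] = (01111010001010110111001110)·(00000000000001000000000000) mod 2 = 0+0+0+0+0+0+0+0+0+0+0+0+0+0+0+0+0+0+0+0+0+0+0+0+0+0 mod 2 = 0
  c[19] = d·G[:,19] = (01111010001010110111001110)·(00000000000000100000000000) mod 2 = 0+0+0+0+0+0+0+0+0+0+0+0+0+0+1+0+0+0+0+0+0+0+0+0+0+0 mod 2 = 1
  c[20] = d·G[:,20] = (01111010001010110111001110)·(00000000000000010000000000) mod 2 = 0+0+0+0+0+0+0+0+0+0+0+0+0+0+0+1+0+0+0+0+0+0+0+0+0+0 mod 2 = 1
  c[21] = d·G[:,21] = (01111010001010110111001110)·(00000000000000001000000000) mod 2 = 0+0+0+0+0+0+0+0+0+0+0+0+0+0+0+0+0+0+0+0+0+0+0+0+0+0 mod 2 = 0
  c[22] = d·G[:,22] = (01111010001010110111001110)·(00000000000000000100000000) mod 2 = 0+0+0+0+0+0+0+0+0+0+0+0+0+0+0+0+0+1+0+0+0+0+0+0+0+0 mod 2 = 1
  c[23] = d·G[:,23] = (01111010001010110111001110)·(00000000000000000010000000) mod 2 = 0+0+0+0+0+0+0+0+0+0+0+0+0+0+0+0+0+0+1+0+0+0+0+0+0+0 mod 2 = 1
  c[24] = d·G[:,24] = (01111010001010110111001110)·(00000000000000000001000000) mod 2 = 0+0+0+0+0+0+0+0+0+0+0+0+0+0+0+0+0+0+0+1+0+0+0+0+0+0 mod 2 = 1
  c[25] = d·G[:,25] = (01111010001010110111001110)·(00000000000000000000100000) mod 2 = 0+0+0+0+0+0+0+0+0+0+0+0+0+0+0+0+0+0+0+0+0+0+0+0+0+0 mod 2 = 0
  c[26] = d·G[:,26] = (01111010001010110111001110)·(00000000000000000000010000) mod 2 = 0+0+0+0+0+0+0+0+0+0+0+0+0+0+0+0+0+0+0+0+0+0+0+0+0+0 mod 2 = 0
  c[27] = d·G[:,27] = (01111010001010110111001110)·(00000000000000000000001000) mod 2 = 0+0+0+0+0+0+0+0+0+0+0+0+0+0+0+0+0+0+0+0+0+0+1+0+0+0 mod 2 = 1
  c[28] = d·G[:,28] = (01111010001010110111001110)·(00000000000000000000000100) mod 2 = 0+0+0+0+0+0+0+0+0+0+0+0+0+0+0+0+0+0+0+0+0+0+0+1+0+0 mod 2 = 1
  c[29] = d·G[:,29] = (01111010001010110111001110)·(00000000000000000000000010) mod 2 = 0+0+0+0+0+0+0+0+0+0+0+0+0+0+0+0+0+0+0+0+0+0+0+0+1+0 mod 2 = 1
  c[30] = d·G[:,30] = (01111010001010110111001110)·(00000000000000000000000001) mod 2 = 0+0+0+0+0+0+0+0+0+0+0+0+0+0+0+0+0+0+0+0+0+0+0+0+0+0 mod 2 = 0
Codeword = 1100111010100011010110111001110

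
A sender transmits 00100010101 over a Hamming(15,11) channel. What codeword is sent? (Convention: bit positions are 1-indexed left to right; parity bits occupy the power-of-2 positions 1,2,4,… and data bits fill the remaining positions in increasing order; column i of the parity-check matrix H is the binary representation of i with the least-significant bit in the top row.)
Codeword c = d · G (mod 2), d = 00100010101:
  c[0] = d·G[:,0] = (00100010101)·(11011010101) mod 2 = 0+0+0+0+0+0+1+0+1+0+1 mod 2 = 1
  c[1] = d·G[:,1] = (00100010101)·(10110110011) mod 2 = 0+0+1+0+0+0+1+0+0+0+1 mod 2 = 1
  c[2] = d·G[:,2] = (00100010101)·(10000000000) mod 2 = 0+0+0+0+0+0+0+0+0+0+0 mod 2 = 0
  c[3] = d·G[:,3] = (00100010101)·(01110001111) mod 2 = 0+0+1+0+0+0+0+0+1+0+1 mod 2 = 1
  c[4] = d·G[:,4] = (00100010101)·(01000000000) mod 2 = 0+0+0+0+0+0+0+0+0+0+0 mod 2 = 0
  c[5] = d·G[:,5] = (00100010101)·(00100000000) mod 2 = 0+0+1+0+0+0+0+0+0+0+0 mod 2 = 1
  c[6] = d·G[:,6] = (00100010101)·(00010000000) mod 2 = 0+0+0+0+0+0+0+0+0+0+0 mod 2 = 0
  c[7] = d·G[:,7] = (00100010101)·(00001111111) mod 2 = 0+0+0+0+0+0+1+0+1+0+1 mod 2 = 1
  c[8] = d·G[:,8] = (00100010101)·(00001000000) mod 2 = 0+0+0+0+0+0+0+0+0+0+0 mod 2 = 0
  c[9] = d·G[:,9] = (00100010101)·(00000100000) mod 2 = 0+0+0+0+0+0+0+0+0+0+0 mod 2 = 0
  c[10] = d·G[:,10] = (00100010101)·(00000010000) mod 2 = 0+0+0+0+0+0+1+0+0+0+0 mod 2 = 1
  c[11] = d·G[:,11] = (00100010101)·(00000001000) mod 2 = 0+0+0+0+0+0+0+0+0+0+0 mod 2 = 0
  c[12] = d·G[:,12] = (00100010101)·(00000000100) mod 2 = 0+0+0+0+0+0+0+0+1+0+0 mod 2 = 1
  c[13] = d·G[:,13] = (00100010101)·(00000000010) mod 2 = 0+0+0+0+0+0+0+0+0+0+0 mod 2 = 0
  c[14] = d·G[:,14] = (00100010101)·(00000000001) mod 2 = 0+0+0+0+0+0+0+0+0+0+1 mod 2 = 1
Codeword = 110101010010101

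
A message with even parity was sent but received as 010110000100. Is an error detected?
Sum of received bits: 0+1+0+1+1+0+0+0+0+1+0+0 = 4; 4 mod 2 = 0. Result is 0 → no error detected.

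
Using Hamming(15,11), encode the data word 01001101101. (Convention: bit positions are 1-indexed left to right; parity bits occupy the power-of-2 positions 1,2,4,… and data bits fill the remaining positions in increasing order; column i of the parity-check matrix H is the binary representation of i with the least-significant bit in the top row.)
Codeword c = d · G (mod 2), d = 01001101101:
  c[0] = d·G[:,0] = (01001101101)·(11011010101) mod 2 = 0+1+0+0+1+0+0+0+1+0+1 mod 2 = 0
  c[1] = d·G[:,1] = (01001101101)·(10110110011) mod 2 = 0+0+0+0+0+1+0+0+0+0+1 mod 2 = 0
  c[2] = d·G[:,2] = (01001101101)·(10000000000) mod 2 = 0+0+0+0+0+0+0+0+0+0+0 mod 2 = 0
  c[3] = d·G[:,3] = (01001101101)·(01110001111) mod 2 = 0+1+0+0+0+0+0+1+1+0+1 mod 2 = 0
  c[4] = d·G[:,4] = (01001101101)·(01000000000) mod 2 = 0+1+0+0+0+0+0+0+0+0+0 mod 2 = 1
  c[5] = d·G[:,5] = (01001101101)·(00100000000) mod 2 = 0+0+0+0+0+0+0+0+0+0+0 mod 2 = 0
  c[6] = d·G[:,6] = (01001101101)·(00010000000) mod 2 = 0+0+0+0+0+0+0+0+0+0+0 mod 2 = 0
  c[7] = d·G[:,7] = (01001101101)·(00001111111) mod 2 = 0+0+0+0+1+1+0+1+1+0+1 mod 2 = 1
  c[8] = d·G[:,8] = (01001101101)·(00001000000) mod 2 = 0+0+0+0+1+0+0+0+0+0+0 mod 2 = 1
  c[9] = d·G[:,9] = (01001101101)·(00000100000) mod 2 = 0+0+0+0+0+1+0+0+0+0+0 mod 2 = 1
  c[10] = d·G[:,10] = (01001101101)·(00000010000) mod 2 = 0+0+0+0+0+0+0+0+0+0+0 mod 2 = 0
  c[11] = d·G[:,11] = (01001101101)·(00000001000) mod 2 = 0+0+0+0+0+0+0+1+0+0+0 mod 2 = 1
  c[12] = d·G[:,12] = (01001101101)·(00000000100) mod 2 = 0+0+0+0+0+0+0+0+1+0+0 mod 2 = 1
  c[13] = d·G[:,13] = (01001101101)·(00000000010) mod 2 = 0+0+0+0+0+0+0+0+0+0+0 mod 2 = 0
  c[14] = d·G[:,14] = (01001101101)·(00000000001) mod 2 = 0+0+0+0+0+0+0+0+0+0+1 mod 2 = 1
Codeword = 000010011101101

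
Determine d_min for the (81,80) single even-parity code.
d_min = 2 (flipping one data bit also flips the parity bit, so the two closest codewords differ in exactly 2 positions).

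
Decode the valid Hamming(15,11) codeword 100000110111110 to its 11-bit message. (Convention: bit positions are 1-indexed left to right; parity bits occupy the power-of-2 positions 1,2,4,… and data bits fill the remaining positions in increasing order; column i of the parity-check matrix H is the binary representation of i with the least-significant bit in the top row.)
Parity bits occupy power-of-2 positions; data bits are at positions {3,5,6,7,9,10,11,12,13,14,15} (1-indexed).
Extract: c[3]=0 c[5]=0 c[6]=0 c[7]=1 c[9]=0 c[10]=1 c[11]=1 c[12]=1 c[13]=1 c[14]=1 c[15]=0
Data = 00010111110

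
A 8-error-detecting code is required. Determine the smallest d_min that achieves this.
Detecting e errors requires d_min ≥ e + 1 = 8 + 1 = 9.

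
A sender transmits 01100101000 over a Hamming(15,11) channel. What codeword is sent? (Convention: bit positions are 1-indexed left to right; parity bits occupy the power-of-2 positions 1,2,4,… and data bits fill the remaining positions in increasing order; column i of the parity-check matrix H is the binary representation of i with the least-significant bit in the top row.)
Codeword c = d · G (mod 2), d = 01100101000:
  c[0] = d·G[:,0] = (01100101000)·(11011010101) mod 2 = 0+1+0+0+0+0+0+0+0+0+0 mod 2 = 1
  c[1] = d·G[:,1] = (01100101000)·(10110110011) mod 2 = 0+0+1+0+0+1+0+0+0+0+0 mod 2 = 0
  c[2] = d·G[:,2] = (01100101000)·(10000000000) mod 2 = 0+0+0+0+0+0+0+0+0+0+0 mod 2 = 0
  c[3] = d·G[:,3] = (01100101000)·(01110001111) mod 2 = 0+1+1+0+0+0+0+1+0+0+0 mod 2 = 1
  c[4] = d·G[:,4] = (01100101000)·(01000000000) mod 2 = 0+1+0+0+0+0+0+0+0+0+0 mod 2 = 1
  c[5] = d·G[:,5] = (01100101000)·(00100000000) mod 2 = 0+0+1+0+0+0+0+0+0+0+0 mod 2 = 1
  c[6] = d·G[:,6] = (01100101000)·(00010000000) mod 2 = 0+0+0+0+0+0+0+0+0+0+0 mod 2 = 0
  c[7] = d·G[:,7] = (01100101000)·(00001111111) mod 2 = 0+0+0+0+0+1+0+1+0+0+0 mod 2 = 0
  c[8] = d·G[:,8] = (01100101000)·(00001000000) mod 2 = 0+0+0+0+0+0+0+0+0+0+0 mod 2 = 0
  c[9] = d·G[:,9] = (01100101000)·(00000100000) mod 2 = 0+0+0+0+0+1+0+0+0+0+0 mod 2 = 1
  c[10] = d·G[:,10] = (01100101000)·(00000010000) mod 2 = 0+0+0+0+0+0+0+0+0+0+0 mod 2 = 0
  c[11] = d·G[:,11] = (01100101000)·(00000001000) mod 2 = 0+0+0+0+0+0+0+1+0+0+0 mod 2 = 1
  c[12] = d·G[:,12] = (01100101000)·(00000000100) mod 2 = 0+0+0+0+0+0+0+0+0+0+0 mod 2 = 0
  c[13] = d·G[:,13] = (01100101000)·(00000000010) mod 2 = 0+0+0+0+0+0+0+0+0+0+0 mod 2 = 0
  c[14] = d·G[:,14] = (01100101000)·(00000000001) mod 2 = 0+0+0+0+0+0+0+0+0+0+0 mod 2 = 0
Codeword = 100111000101000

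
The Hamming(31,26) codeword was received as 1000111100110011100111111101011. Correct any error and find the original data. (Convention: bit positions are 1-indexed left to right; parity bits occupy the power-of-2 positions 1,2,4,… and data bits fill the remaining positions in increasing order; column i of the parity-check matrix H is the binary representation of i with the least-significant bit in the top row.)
Syndrome s = H · r^T (mod 2), r = 1000111100110011100111111101011:
  s[0] = (1010101010101010101010101010101)·(1000111100110011100111111101011) mod 2 = 1+0+0+0+1+0+1+0+0+0+1+0+0+0+1+0+1+0+0+0+1+0+1+0+1+0+0+0+0+0+1 mod 2 = 0
  s[1] = (0110011001100110011001100110011)·(1000111100110011100111111101011) mod 2 = 0+0+0+0+0+1+1+0+0+0+1+0+0+0+1+0+0+0+0+0+0+1+1+0+0+1+0+0+0+1+1 mod 2 = 1
  s[2] = (0001111000011110000111100001111)·(1000111100110011100111111101011) mod 2 = 0+0+0+0+1+1+1+0+0+0+0+1+0+0+1+0+0+0+0+1+1+1+1+0+0+0+0+1+0+1+1 mod 2 = 0
  s[3] = (0000000111111110000000011111111)·(1000111100110011100111111101011) mod 2 = 0+0+0+0+0+0+0+1+0+0+1+1+0+0+1+0+0+0+0+0+0+0+0+1+1+1+0+1+0+1+1 mod 2 = 0
  s[4] = (0000000000000001111111111111111)·(1000111100110011100111111101011) mod 2 = 0+0+0+0+0+0+0+0+0+0+0+0+0+0+0+1+1+0+0+1+1+1+1+1+1+1+0+1+0+1+1 mod 2 = 0
Syndrome = 01000
Column 2 of H equals this syndrome → error at bit 2 (1-indexed).
Flip bit 2: 1000111100110011100111111101011 → 1100111100110011100111111101011
Extract data bits at positions {3,5,6,7,9,10,11,12,13,14,15,17,18,19,20,21,22,23,24,25,26,27,28,29,30,31}: 01110011001100111111101011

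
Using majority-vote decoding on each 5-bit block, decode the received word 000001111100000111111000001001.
Split into 5-bit blocks and majority-vote each:
  block 1 = 00000: 0 ones, 5 zeros → 0
  block 2 = 11111: 5 ones, 0 zeros → 1
  block 3 = 00000: 0 ones, 5 zeros → 0
  block 4 = 11111: 5 ones, 0 zeros → 1
  block 5 = 10000: 1 ones, 4 zeros → 0
  block 6 = 01001: 2 ones, 3 zeros → 0
Decoded = 010100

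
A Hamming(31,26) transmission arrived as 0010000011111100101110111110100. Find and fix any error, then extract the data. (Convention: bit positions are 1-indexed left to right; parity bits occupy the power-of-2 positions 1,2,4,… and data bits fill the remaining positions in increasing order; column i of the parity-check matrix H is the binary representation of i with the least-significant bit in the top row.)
Syndrome s = H · r^T (mod 2), r = 0010000011111100101110111110100:
  s[0] = (1010101010101010101010101010101)·(0010000011111100101110111110100) mod 2 = 0+0+1+0+0+0+0+0+1+0+1+0+1+0+0+0+1+0+1+0+1+0+1+0+1+0+1+0+1+0+0 mod 2 = 1
  s[1] = (0110011001100110011001100110011)·(0010000011111100101110111110100) mod 2 = 0+0+1+0+0+0+0+0+0+1+1+0+0+1+0+0+0+0+1+0+0+0+1+0+0+1+1+0+0+0+0 mod 2 = 0
  s[2] = (0001111000011110000111100001111)·(0010000011111100101110111110100) mod 2 = 0+0+0+0+0+0+0+0+0+0+0+1+1+1+0+0+0+0+0+1+1+0+1+0+0+0+0+0+1+0+0 mod 2 = 1
  s[3] = (0000000111111110000000011111111)·(0010000011111100101110111110100) mod 2 = 0+0+0+0+0+0+0+0+1+1+1+1+1+1+0+0+0+0+0+0+0+0+0+1+1+1+1+0+1+0+0 mod 2 = 1
  s[4] = (0000000000000001111111111111111)·(0010000011111100101110111110100) mod 2 = 0+0+0+0+0+0+0+0+0+0+0+0+0+0+0+0+1+0+1+1+1+0+1+1+1+1+1+0+1+0+0 mod 2 = 0
Syndrome = 10110
Column 13 of H equals this syndrome → error at bit 13 (1-indexed).
Flip bit 13: 0010000011111100101110111110100 → 0010000011110100101110111110100
Extract data bits at positions {3,5,6,7,9,10,11,12,13,14,15,17,18,19,20,21,22,23,24,25,26,27,28,29,30,31}: 10001111010101110111110100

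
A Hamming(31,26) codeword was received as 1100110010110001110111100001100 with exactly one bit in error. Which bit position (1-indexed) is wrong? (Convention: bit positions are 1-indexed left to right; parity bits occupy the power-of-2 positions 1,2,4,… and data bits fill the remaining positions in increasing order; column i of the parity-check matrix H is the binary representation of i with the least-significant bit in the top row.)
Syndrome s = H · r^T (mod 2), r = 1100110010110001110111100001100:
  s[0] = (1010101010101010101010101010101)·(1100110010110001110111100001100) mod 2 = 1+0+0+0+1+0+0+0+1+0+1+0+0+0+0+0+1+0+0+0+1+0+1+0+0+0+0+0+1+0+0 mod 2 = 0
  s[1] = (0110011001100110011001100110011)·(1100110010110001110111100001100) mod 2 = 0+1+0+0+0+1+0+0+0+0+1+0+0+0+0+0+0+1+0+0+0+1+1+0+0+0+0+0+0+0+0 mod 2 = 0
  s[2] = (0001111000011110000111100001111)·(1100110010110001110111100001100) mod 2 = 0+0+0+0+1+1+0+0+0+0+0+1+0+0+0+0+0+0+0+1+1+1+1+0+0+0+0+1+1+0+0 mod 2 = 1
  s[3] = (0000000111111110000000011111111)·(1100110010110001110111100001100) mod 2 = 0+0+0+0+0+0+0+0+1+0+1+1+0+0+0+0+0+0+0+0+0+0+0+0+0+0+0+1+1+0+0 mod 2 = 1
  s[4] = (0000000000000001111111111111111)·(1100110010110001110111100001100) mod 2 = 0+0+0+0+0+0+0+0+0+0+0+0+0+0+0+1+1+1+0+1+1+1+1+0+0+0+0+1+1+0+0 mod 2 = 1
Syndrome = 00111
Column i of H is the binary representation of i, so the syndrome is the binary index of the flipped bit.
Read s = 00111 with s[0] as LSB: 0·2^0 + 0·2^1 + 1·2^2 + 1·2^3 + 1·2^4 = 28.
Error is at bit position 28.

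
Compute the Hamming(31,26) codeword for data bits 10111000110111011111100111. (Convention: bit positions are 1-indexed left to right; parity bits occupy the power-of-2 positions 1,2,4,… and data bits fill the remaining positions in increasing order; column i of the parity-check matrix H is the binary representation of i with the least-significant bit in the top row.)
Codeword c = d · G (mod 2), d = 10111000110111011111100111:
  c[0] = d·G[:,0] = (10111000110111011111100111)·(11011010101101010101010101) mod 2 = 1+0+0+1+1+0+0+0+1+0+0+1+0+1+0+1+0+1+0+1+0+0+0+1+0+1 mod 2 = 1
  c[1] = d·G[:,1] = (10111000110111011111100111)·(10110110011011001100110011) mod 2 = 1+0+1+1+0+0+0+0+0+1+0+0+1+1+0+0+1+1+0+0+1+0+0+0+1+1 mod 2 = 1
  c[2] = d·G[:,2] = (10111000110111011111100111)·(10000000000000000000000000) mod 2 = 1+0+0+0+0+0+0+0+0+0+0+0+0+0+0+0+0+0+0+0+0+0+0+0+0+0 mod 2 = 1
  c[3] = d·G[:,3] = (10111000110111011111100111)·(01110001111000111100001111) mod 2 = 0+0+1+1+0+0+0+0+1+1+0+0+0+0+0+1+1+1+0+0+0+0+0+1+1+1 mod 2 = 0
  c[4] = d·G[:,4] = (10111000110111011111100111)·(01000000000000000000000000) mod 2 = 0+0+0+0+0+0+0+0+0+0+0+0+0+0+0+0+0+0+0+0+0+0+0+0+0+0 mod 2 = 0
  c[5] = d·G[:,5] = (10111000110111011111100111)·(00100000000000000000000000) mod 2 = 0+0+1+0+0+0+0+0+0+0+0+0+0+0+0+0+0+0+0+0+0+0+0+0+0+0 mod 2 = 1
  c[6] = d·G[:,6] = (10111000110111011111100111)·(00010000000000000000000000) mod 2 = 0+0+0+1+0+0+0+0+0+0+0+0+0+0+0+0+0+0+0+0+0+0+0+0+0+0 mod 2 = 1
  c[7] = d·G[:,7] = (10111000110111011111100111)·(00001111111000000011111111) mod 2 = 0+0+0+0+1+0+0+0+1+1+0+0+0+0+0+0+0+0+1+1+1+0+0+1+1+1 mod 2 = 1
  c[8] = d·G[:,8] = (10111000110111011111100111)·(00001000000000000000000000) mod 2 = 0+0+0+0+1+0+0+0+0+0+0+0+0+0+0+0+0+0+0+0+0+0+0+0+0+0 mod 2 = 1
  c[9] = d·G[:,9] = (10111000110111011111100111)·(00000100000000000000000000) mod 2 = 0+0+0+0+0+0+0+0+0+0+0+0+0+0+0+0+0+0+0+0+0+0+0+0+0+0 mod 2 = 0
  c[10] = d·G[:,10] = (10111000110111011111100111)·(00000010000000000000000000) mod 2 = 0+0+0+0+0+0+0+0+0+0+0+0+0+0+0+0+0+0+0+0+0+0+0+0+0+0 mod 2 = 0
  c[11] = d·G[:,11] = (10111000110111011111100111)·(00000001000000000000000000) mod 2 = 0+0+0+0+0+0+0+0+0+0+0+0+0+0+0+0+0+0+0+0+0+0+0+0+0+0 mod 2 = 0
  c[12] = d·G[:,12] = (10111000110111011111100111)·(00000000100000000000000000) mod 2 = 0+0+0+0+0+0+0+0+1+0+0+0+0+0+0+0+0+0+0+0+0+0+0+0+0+0 mod 2 = 1
  c[13] = d·G[:,13] = (10111000110111011111100111)·(00000000010000000000000000) mod 2 = 0+0+0+0+0+0+0+0+0+1+0+0+0+0+0+0+0+0+0+0+0+0+0+0+0+0 mod 2 = 1
  c[14] = d·G[:,14] = (10111000110111011111100111)·(00000000001000000000000000) mod 2 = 0+0+0+0+0+0+0+0+0+0+0+0+0+0+0+0+0+0+0+0+0+0+0+0+0+0 mod 2 = 0
  c[15] = d·G[:,15] = (10111000110111011111100111)·(00000000000111111111111111) mod 2 = 0+0+0+0+0+0+0+0+0+0+0+1+1+1+0+1+1+1+1+1+1+0+0+1+1+1 mod 2 = 0
  c[16] = d·G[:,16] = (10111000110111011111100111)·(00000000000100000000000000) mod 2 = 0+0+0+0+0+0+0+0+0+0+0+1+0+0+0+0+0+0+0+0+0+0+0+0+0+0 mod 2 = 1
  c[17] = d·G[:,17] = (10111000110111011111100111)·(00000000000010000000000000) mod 2 = 0+0+0+0+0+0+0+0+0+0+0+0+1+0+0+0+0+0+0+0+0+0+0+0+0+0 mod 2 = 1
  c[18] = d·G[:,18] = (10111000110111011111100111)·(00000000000001000000000000) mod 2 = 0+0+0+0+0+0+0+0+0+0+0+0+0+1+0+0+0+0+0+0+0+0+0+0+0+0 mod 2 = 1
  c[19] = d·G[:,19] = (10111000110111011111100111)·(00000000000000100000000000) mod 2 = 0+0+0+0+0+0+0+0+0+0+0+0+0+0+0+0+0+0+0+0+0+0+0+0+0+0 mod 2 = 0
  c[20] = d·G[:,20] = (10111000110111011111100111)·(00000000000000010000000000) mod 2 = 0+0+0+0+0+0+0+0+0+0+0+0+0+0+0+1+0+0+0+0+0+0+0+0+0+0 mod 2 = 1
  c[21] = d·G[:,21] = (10111000110111011111100111)·(00000000000000001000000000) mod 2 = 0+0+0+0+0+0+0+0+0+0+0+0+0+0+0+0+1+0+0+0+0+0+0+0+0+0 mod 2 = 1
  c[22] = d·G[:,22] = (10111000110111011111100111)·(00000000000000000100000000) mod 2 = 0+0+0+0+0+0+0+0+0+0+0+0+0+0+0+0+0+1+0+0+0+0+0+0+0+0 mod 2 = 1
  c[23] = d·G[:,23] = (10111000110111011111100111)·(00000000000000000010000000) mod 2 = 0+0+0+0+0+0+0+0+0+0+0+0+0+0+0+0+0+0+1+0+0+0+0+0+0+0 mod 2 = 1
  c[24] = d·G[:,24] = (10111000110111011111100111)·(00000000000000000001000000) mod 2 = 0+0+0+0+0+0+0+0+0+0+0+0+0+0+0+0+0+0+0+1+0+0+0+0+0+0 mod 2 = 1
  c[25] = d·G[:,25] = (10111000110111011111100111)·(00000000000000000000100000) mod 2 = 0+0+0+0+0+0+0+0+0+0+0+0+0+0+0+0+0+0+0+0+1+0+0+0+0+0 mod 2 = 1
  c[26] = d·G[:,26] = (10111000110111011111100111)·(00000000000000000000010000) mod 2 = 0+0+0+0+0+0+0+0+0+0+0+0+0+0+0+0+0+0+0+0+0+0+0+0+0+0 mod 2 = 0
  c[27] = d·G[:,27] = (10111000110111011111100111)·(00000000000000000000001000) mod 2 = 0+0+0+0+0+0+0+0+0+0+0+0+0+0+0+0+0+0+0+0+0+0+0+0+0+0 mod 2 = 0
  c[28] = d·G[:,28] = (10111000110111011111100111)·(00000000000000000000000100) mod 2 = 0+0+0+0+0+0+0+0+0+0+0+0+0+0+0+0+0+0+0+0+0+0+0+1+0+0 mod 2 = 1
  c[29] = d·G[:,29] = (10111000110111011111100111)·(00000000000000000000000010) mod 2 = 0+0+0+0+0+0+0+0+0+0+0+0+0+0+0+0+0+0+0+0+0+0+0+0+1+0 mod 2 = 1
  c[30] = d·G[:,30] = (10111000110111011111100111)·(00000000000000000000000001) mod 2 = 0+0+0+0+0+0+0+0+0+0+0+0+0+0+0+0+0+0+0+0+0+0+0+0+0+1 mod 2 = 1
Codeword = 1110011110001100111011111100111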